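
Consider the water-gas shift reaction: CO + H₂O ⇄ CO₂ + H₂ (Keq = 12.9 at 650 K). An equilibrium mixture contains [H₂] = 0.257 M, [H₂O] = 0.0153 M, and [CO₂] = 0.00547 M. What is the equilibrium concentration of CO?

[CO] = 0.00712 M

At equilibrium, Keq = [CO₂]·[H₂] / ([CO]·[H₂O]) = 12.9.
(0.00547)·(0.257) / (([CO])·(0.0153)) = 12.9
[CO] = 0.00712 M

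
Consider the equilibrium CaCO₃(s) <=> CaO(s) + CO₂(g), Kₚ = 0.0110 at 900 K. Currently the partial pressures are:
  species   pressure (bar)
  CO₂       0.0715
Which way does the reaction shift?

(CaCO₃, CaO are pure solids — omitted from Qₚ.)
Qₚ = P(CO₂) = 0.0715
Qₚ = 0.0715 > Kₚ = 0.0110, so the reverse reaction proceeds.

reverse (toward reactants)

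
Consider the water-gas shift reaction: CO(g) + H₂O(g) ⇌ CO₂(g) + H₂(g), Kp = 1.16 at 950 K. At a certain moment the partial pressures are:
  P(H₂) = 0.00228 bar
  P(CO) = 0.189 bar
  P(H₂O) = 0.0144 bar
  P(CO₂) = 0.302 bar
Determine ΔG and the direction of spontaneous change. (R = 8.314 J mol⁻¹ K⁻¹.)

Qp = P(CO₂)·P(H₂) / (P(CO)·P(H₂O)) = (0.302)·(0.00228) / ((0.189)·(0.0144)) = 0.253
ΔG = RT ln(Qp/Kp) = (8.314 J mol⁻¹ K⁻¹)(950 K) × ln(0.253/1.16)
   = (7.898 kJ/mol)(-1.523) = -12.0 kJ/mol
ΔG < 0, so the forward reaction is spontaneous (proceeds forward).

ΔG = -12.0 kJ/mol; the forward reaction is spontaneous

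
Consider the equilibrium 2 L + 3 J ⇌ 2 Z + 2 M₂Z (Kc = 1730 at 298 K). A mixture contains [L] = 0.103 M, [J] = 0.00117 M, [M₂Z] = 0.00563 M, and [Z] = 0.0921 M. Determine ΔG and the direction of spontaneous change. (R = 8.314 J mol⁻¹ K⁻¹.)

ΔG = 5.48 kJ/mol; the forward reaction is non-spontaneous

Qc = [Z]²·[M₂Z]² / ([L]²·[J]³) = (0.0921)²·(0.00563)² / ((0.103)²·(0.00117)³) = 15800
ΔG = RT ln(Qc/Kc) = (8.314 J mol⁻¹ K⁻¹)(298 K) × ln(15800/1730)
   = (2.478 kJ/mol)(2.212) = 5.48 kJ/mol
ΔG > 0, so the forward reaction is non-spontaneous (proceeds in reverse).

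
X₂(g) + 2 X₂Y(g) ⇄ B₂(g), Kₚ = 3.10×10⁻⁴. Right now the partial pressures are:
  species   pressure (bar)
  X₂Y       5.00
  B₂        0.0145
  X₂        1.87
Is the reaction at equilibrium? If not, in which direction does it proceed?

Qₚ = P(B₂) / (P(X₂)·P(X₂Y)²) = (0.0145) / ((1.87)·(5.00)²) = 3.10×10⁻⁴
Qₚ = 3.10×10⁻⁴ = Kₚ, so the system is already at equilibrium.

at equilibrium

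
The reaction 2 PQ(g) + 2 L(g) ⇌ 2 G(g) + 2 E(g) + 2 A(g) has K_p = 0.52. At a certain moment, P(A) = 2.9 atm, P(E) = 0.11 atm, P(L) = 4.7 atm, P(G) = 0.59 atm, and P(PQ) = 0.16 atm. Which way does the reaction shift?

Q_p = P(G)²·P(E)²·P(A)² / (P(PQ)²·P(L)²) = (0.59)²·(0.11)²·(2.9)² / ((0.16)²·(4.7)²) = 0.063
Q_p = 0.063 < K_p = 0.52, so the forward reaction proceeds.

toward products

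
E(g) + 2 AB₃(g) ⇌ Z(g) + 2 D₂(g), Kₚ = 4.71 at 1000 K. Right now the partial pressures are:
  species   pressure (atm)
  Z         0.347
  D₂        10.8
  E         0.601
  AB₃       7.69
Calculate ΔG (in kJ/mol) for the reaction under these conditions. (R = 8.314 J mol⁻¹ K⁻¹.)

ΔG = -11.8 kJ/mol

Qₚ = P(Z)·P(D₂)² / (P(E)·P(AB₃)²) = (0.347)·(10.8)² / ((0.601)·(7.69)²) = 1.14
ΔG = RT ln(Qₚ/Kₚ) = (8.314 J mol⁻¹ K⁻¹)(1000 K) × ln(1.14/4.71)
   = (8.314 kJ/mol)(-1.419) = -11.8 kJ/mol
ΔG < 0, so the forward reaction is spontaneous (proceeds forward).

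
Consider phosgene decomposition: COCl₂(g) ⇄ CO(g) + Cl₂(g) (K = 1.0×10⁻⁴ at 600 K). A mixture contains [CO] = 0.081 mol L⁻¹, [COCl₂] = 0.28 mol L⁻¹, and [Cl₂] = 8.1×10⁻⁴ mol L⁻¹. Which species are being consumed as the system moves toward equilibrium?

CO, Cl₂ (products)

Q = [CO]·[Cl₂] / [COCl₂] = (0.081)·(8.1×10⁻⁴) / (0.28) = 2.3×10⁻⁴
Q = 2.3×10⁻⁴ > K = 1.0×10⁻⁴: net reverse reaction.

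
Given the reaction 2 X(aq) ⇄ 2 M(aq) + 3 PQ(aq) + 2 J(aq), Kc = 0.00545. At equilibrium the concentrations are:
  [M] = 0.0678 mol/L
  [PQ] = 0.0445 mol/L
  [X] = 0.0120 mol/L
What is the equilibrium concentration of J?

[J] = 1.39 mol/L

At equilibrium, Kc = [M]²·[PQ]³·[J]² / [X]² = 0.00545.
(0.0678)²·(0.0445)³·([J])² / (0.0120)² = 0.00545
[J]² = 1.94 ⇒ [J] = 1.39 mol/L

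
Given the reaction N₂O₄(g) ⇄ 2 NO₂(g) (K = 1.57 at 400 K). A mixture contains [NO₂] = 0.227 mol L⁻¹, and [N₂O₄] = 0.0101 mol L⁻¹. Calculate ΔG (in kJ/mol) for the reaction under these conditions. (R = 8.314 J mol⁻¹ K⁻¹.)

ΔG = 3.92 kJ/mol

Q = [NO₂]² / [N₂O₄] = (0.227)² / (0.0101) = 5.10
ΔG = RT ln(Q/K) = (8.314 J mol⁻¹ K⁻¹)(400 K) × ln(5.10/1.57)
   = (3.326 kJ/mol)(1.178) = 3.92 kJ/mol
ΔG > 0, so the forward reaction is non-spontaneous (proceeds in reverse).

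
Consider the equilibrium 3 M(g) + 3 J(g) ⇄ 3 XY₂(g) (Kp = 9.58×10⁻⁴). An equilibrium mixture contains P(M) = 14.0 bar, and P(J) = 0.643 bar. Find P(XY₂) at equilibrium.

At equilibrium, Kp = P(XY₂)³ / (P(M)³·P(J)³) = 9.58×10⁻⁴.
(P(XY₂))³ / ((14.0)³·(0.643)³) = 9.58×10⁻⁴
P(XY₂)³ = 0.699 ⇒ P(XY₂) = 0.887 bar

P(XY₂) = 0.887 bar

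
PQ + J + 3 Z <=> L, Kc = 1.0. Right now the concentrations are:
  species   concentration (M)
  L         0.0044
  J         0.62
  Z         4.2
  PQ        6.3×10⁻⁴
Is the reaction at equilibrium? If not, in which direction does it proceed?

Qc = [L] / ([PQ]·[J]·[Z]³) = (0.0044) / ((6.3×10⁻⁴)·(0.62)·(4.2)³) = 0.15
Qc = 0.15 < Kc = 1.0, so the forward reaction proceeds.

forward (toward products)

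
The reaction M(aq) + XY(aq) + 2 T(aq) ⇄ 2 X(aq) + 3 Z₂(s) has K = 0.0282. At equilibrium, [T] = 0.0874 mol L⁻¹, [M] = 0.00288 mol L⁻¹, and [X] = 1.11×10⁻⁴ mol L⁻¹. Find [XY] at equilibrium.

(Z₂ is a pure solid — omitted from K.)
At equilibrium, K = [X]² / ([M]·[XY]·[T]²) = 0.0282.
(1.11×10⁻⁴)² / ((0.00288)·([XY])·(0.0874)²) = 0.0282
[XY] = 0.0199 mol L⁻¹

[XY] = 0.0199 mol L⁻¹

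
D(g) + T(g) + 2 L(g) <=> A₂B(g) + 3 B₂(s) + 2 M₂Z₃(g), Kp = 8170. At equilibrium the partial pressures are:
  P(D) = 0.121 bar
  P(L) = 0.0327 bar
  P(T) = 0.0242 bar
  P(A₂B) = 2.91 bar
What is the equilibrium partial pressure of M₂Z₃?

P(M₂Z₃) = 0.0938 bar

(B₂ is a pure solid — omitted from Kp.)
At equilibrium, Kp = P(A₂B)·P(M₂Z₃)² / (P(D)·P(T)·P(L)²) = 8170.
(2.91)·(P(M₂Z₃))² / ((0.121)·(0.0242)·(0.0327)²) = 8170
P(M₂Z₃)² = 0.00879 ⇒ P(M₂Z₃) = 0.0938 bar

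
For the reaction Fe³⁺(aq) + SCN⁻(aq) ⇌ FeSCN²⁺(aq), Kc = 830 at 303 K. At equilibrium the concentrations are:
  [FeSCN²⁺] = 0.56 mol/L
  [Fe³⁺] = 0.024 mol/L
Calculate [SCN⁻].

At equilibrium, Kc = [FeSCN²⁺] / ([Fe³⁺]·[SCN⁻]) = 830.
(0.56) / ((0.024)·([SCN⁻])) = 830
[SCN⁻] = 0.0281 = 0.028 mol/L

[SCN⁻] = 0.028 mol/L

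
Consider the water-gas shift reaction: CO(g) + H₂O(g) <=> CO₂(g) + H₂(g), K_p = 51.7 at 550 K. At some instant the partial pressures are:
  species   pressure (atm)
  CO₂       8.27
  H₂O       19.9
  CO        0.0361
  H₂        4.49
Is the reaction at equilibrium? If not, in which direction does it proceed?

Q_p = P(CO₂)·P(H₂) / (P(CO)·P(H₂O)) = (8.27)·(4.49) / ((0.0361)·(19.9)) = 51.7
Q_p = 51.7 = K_p, so the system is already at equilibrium.

at equilibrium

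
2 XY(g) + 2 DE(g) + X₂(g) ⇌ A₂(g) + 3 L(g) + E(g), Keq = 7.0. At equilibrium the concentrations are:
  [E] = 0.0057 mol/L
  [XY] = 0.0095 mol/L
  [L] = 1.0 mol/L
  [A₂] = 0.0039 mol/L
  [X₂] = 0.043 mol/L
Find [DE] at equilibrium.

At equilibrium, Keq = [A₂]·[L]³·[E] / ([XY]²·[DE]²·[X₂]) = 7.0.
(0.0039)·(1.0)³·(0.0057) / ((0.0095)²·([DE])²·(0.043)) = 7.0
[DE]² = 0.818 ⇒ [DE] = 0.90 mol/L

[DE] = 0.90 mol/L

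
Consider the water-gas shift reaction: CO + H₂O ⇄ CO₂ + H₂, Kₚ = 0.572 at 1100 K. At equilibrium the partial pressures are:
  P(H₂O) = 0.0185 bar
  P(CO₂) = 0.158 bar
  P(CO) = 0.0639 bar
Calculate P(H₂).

P(H₂) = 0.00428 bar

At equilibrium, Kₚ = P(CO₂)·P(H₂) / (P(CO)·P(H₂O)) = 0.572.
(0.158)·(P(H₂)) / ((0.0639)·(0.0185)) = 0.572
P(H₂) = 0.00428 bar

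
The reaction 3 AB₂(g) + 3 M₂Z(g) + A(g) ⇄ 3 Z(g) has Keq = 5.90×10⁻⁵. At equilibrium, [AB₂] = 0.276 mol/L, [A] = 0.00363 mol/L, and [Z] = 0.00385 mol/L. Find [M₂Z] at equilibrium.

[M₂Z] = 2.33 mol/L

At equilibrium, Keq = [Z]³ / ([AB₂]³·[M₂Z]³·[A]) = 5.90×10⁻⁵.
(0.00385)³ / ((0.276)³·([M₂Z])³·(0.00363)) = 5.90×10⁻⁵
[M₂Z]³ = 12.7 ⇒ [M₂Z] = 2.33 mol/L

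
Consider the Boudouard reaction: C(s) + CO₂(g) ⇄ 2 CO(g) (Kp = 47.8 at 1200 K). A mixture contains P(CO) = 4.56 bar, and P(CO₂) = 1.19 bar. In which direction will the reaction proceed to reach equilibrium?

forward (toward products)

(C is a pure solid — omitted from Qp.)
Qp = P(CO)² / P(CO₂) = (4.56)² / (1.19) = 17.5
Qp = 17.5 < Kp = 47.8, so the forward reaction proceeds.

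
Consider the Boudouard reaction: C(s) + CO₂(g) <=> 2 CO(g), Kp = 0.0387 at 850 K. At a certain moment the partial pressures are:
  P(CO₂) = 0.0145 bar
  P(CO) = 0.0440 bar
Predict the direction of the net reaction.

(C is a pure solid — omitted from Qp.)
Qp = P(CO)² / P(CO₂) = (0.0440)² / (0.0145) = 0.134
Qp = 0.134 > Kp = 0.0387, so the reverse reaction proceeds.

reverse (toward reactants)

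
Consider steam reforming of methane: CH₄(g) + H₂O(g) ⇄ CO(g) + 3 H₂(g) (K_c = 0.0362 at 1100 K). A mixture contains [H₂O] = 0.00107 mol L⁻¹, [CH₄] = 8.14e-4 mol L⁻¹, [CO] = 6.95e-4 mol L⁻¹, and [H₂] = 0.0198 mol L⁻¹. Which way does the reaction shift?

forward (toward products)

Q_c = [CO]·[H₂]³ / ([CH₄]·[H₂O]) = (6.95e-4)·(0.0198)³ / ((8.14e-4)·(0.00107)) = 0.00619
Q_c = 0.00619 < K_c = 0.0362, so the forward reaction proceeds.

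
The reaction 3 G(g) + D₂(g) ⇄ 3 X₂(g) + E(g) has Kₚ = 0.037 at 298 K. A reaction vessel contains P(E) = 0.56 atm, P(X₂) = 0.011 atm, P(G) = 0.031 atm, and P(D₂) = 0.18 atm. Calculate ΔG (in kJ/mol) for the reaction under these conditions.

Qₚ = P(X₂)³·P(E) / (P(G)³·P(D₂)) = (0.011)³·(0.56) / ((0.031)³·(0.18)) = 0.139
ΔG = RT ln(Qₚ/Kₚ) = (8.314 J mol⁻¹ K⁻¹)(298 K) × ln(0.139/0.037)
   = (2.478 kJ/mol)(1.324) = 3.28 kJ/mol
ΔG > 0, so the forward reaction is non-spontaneous (proceeds in reverse).

ΔG = 3.28 kJ/mol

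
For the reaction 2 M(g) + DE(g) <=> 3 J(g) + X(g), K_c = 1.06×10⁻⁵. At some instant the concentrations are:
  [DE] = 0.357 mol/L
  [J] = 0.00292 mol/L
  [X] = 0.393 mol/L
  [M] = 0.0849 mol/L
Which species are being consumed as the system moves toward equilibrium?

M, DE (reactants)

Q_c = [J]³·[X] / ([M]²·[DE]) = (0.00292)³·(0.393) / ((0.0849)²·(0.357)) = 3.80×10⁻⁶
Q_c = 3.80×10⁻⁶ < K_c = 1.06×10⁻⁵: net forward reaction.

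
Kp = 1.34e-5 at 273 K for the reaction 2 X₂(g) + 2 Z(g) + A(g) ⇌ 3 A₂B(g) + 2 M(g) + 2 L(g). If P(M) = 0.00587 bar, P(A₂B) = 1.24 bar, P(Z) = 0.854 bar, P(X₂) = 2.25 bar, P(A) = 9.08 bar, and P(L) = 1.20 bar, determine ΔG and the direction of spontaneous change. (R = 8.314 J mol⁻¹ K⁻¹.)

Qp = P(A₂B)³·P(M)²·P(L)² / (P(X₂)²·P(Z)²·P(A)) = (1.24)³·(0.00587)²·(1.20)² / ((2.25)²·(0.854)²·(9.08)) = 2.82e-6
ΔG = RT ln(Qp/Kp) = (8.314 J mol⁻¹ K⁻¹)(273 K) × ln(2.82e-6/1.34e-5)
   = (2.270 kJ/mol)(-1.559) = -3.54 kJ/mol
ΔG < 0, so the forward reaction is spontaneous (proceeds forward).

ΔG = -3.54 kJ/mol; the forward reaction is spontaneous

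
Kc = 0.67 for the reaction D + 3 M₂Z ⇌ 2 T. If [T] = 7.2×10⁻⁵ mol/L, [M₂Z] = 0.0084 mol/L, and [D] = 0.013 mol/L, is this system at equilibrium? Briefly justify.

Qc = [T]² / ([D]·[M₂Z]³) = (7.2×10⁻⁵)² / ((0.013)·(0.0084)³) = 0.67
Qc = 0.67 = Kc; the system is at equilibrium.

yes, at equilibrium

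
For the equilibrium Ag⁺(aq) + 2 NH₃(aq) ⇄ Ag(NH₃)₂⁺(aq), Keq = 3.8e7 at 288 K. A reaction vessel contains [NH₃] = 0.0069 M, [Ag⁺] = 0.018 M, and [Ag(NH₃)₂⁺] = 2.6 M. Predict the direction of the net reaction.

Q = [Ag(NH₃)₂⁺] / ([Ag⁺]·[NH₃]²) = (2.6) / ((0.018)·(0.0069)²) = 3.0e6
Q = 3.0e6 < Keq = 3.8e7, so the forward reaction proceeds.

to the right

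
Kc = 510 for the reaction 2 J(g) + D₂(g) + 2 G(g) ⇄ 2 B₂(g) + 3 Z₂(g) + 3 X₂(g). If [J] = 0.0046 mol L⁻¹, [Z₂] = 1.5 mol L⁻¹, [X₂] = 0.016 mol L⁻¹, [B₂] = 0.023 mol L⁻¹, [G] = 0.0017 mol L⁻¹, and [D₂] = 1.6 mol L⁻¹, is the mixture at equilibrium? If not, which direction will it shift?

Qc = [B₂]²·[Z₂]³·[X₂]³ / ([J]²·[D₂]·[G]²) = (0.023)²·(1.5)³·(0.016)³ / ((0.0046)²·(1.6)·(0.0017)²) = 75
Qc = 75 < Kc = 510: net forward reaction.

no; Q < K, reaction proceeds forward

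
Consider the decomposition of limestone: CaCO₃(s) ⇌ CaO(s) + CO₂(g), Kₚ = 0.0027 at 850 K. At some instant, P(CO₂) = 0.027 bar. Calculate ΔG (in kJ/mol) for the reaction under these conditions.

ΔG = 16.3 kJ/mol

(CaCO₃, CaO are pure solids — omitted from Qₚ.)
Qₚ = P(CO₂) = 0.0270
ΔG = RT ln(Qₚ/Kₚ) = (8.314 J mol⁻¹ K⁻¹)(850 K) × ln(0.0270/0.0027)
   = (7.067 kJ/mol)(2.303) = 16.3 kJ/mol
ΔG > 0, so the forward reaction is non-spontaneous (proceeds in reverse).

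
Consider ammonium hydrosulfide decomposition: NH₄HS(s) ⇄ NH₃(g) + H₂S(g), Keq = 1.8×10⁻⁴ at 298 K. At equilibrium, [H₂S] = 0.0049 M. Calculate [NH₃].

(NH₄HS is a pure solid — omitted from Keq.)
At equilibrium, Keq = [NH₃]·[H₂S] = 1.8×10⁻⁴.
([NH₃])·(0.0049) = 1.8×10⁻⁴
[NH₃] = 0.0367 = 0.037 M

[NH₃] = 0.037 M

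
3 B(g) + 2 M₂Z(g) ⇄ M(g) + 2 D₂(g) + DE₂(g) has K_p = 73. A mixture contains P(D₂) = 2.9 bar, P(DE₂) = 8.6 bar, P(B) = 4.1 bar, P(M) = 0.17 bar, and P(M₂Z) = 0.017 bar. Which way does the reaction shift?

in the reverse direction

Q_p = P(M)·P(D₂)²·P(DE₂) / (P(B)³·P(M₂Z)²) = (0.17)·(2.9)²·(8.6) / ((4.1)³·(0.017)²) = 620
Q_p = 620 > K_p = 73, so the reverse reaction proceeds.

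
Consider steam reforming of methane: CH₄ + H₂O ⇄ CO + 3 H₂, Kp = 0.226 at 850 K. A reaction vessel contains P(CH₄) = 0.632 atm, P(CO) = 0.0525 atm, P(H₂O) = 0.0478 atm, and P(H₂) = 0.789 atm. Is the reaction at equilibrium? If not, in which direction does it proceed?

to the left

Qp = P(CO)·P(H₂)³ / (P(CH₄)·P(H₂O)) = (0.0525)·(0.789)³ / ((0.632)·(0.0478)) = 0.854
Qp = 0.854 > Kp = 0.226, so the reverse reaction proceeds.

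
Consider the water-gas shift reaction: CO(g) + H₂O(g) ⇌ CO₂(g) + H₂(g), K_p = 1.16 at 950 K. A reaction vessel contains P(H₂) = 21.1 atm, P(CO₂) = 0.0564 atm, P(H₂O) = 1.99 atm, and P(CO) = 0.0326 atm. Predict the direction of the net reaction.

reverse (toward reactants)

Q_p = P(CO₂)·P(H₂) / (P(CO)·P(H₂O)) = (0.0564)·(21.1) / ((0.0326)·(1.99)) = 18.3
Q_p = 18.3 > K_p = 1.16, so the reverse reaction proceeds.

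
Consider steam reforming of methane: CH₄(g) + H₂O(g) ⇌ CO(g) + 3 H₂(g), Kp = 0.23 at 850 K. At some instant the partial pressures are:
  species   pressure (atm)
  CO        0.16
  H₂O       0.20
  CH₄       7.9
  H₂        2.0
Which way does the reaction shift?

in the reverse direction

Qp = P(CO)·P(H₂)³ / (P(CH₄)·P(H₂O)) = (0.16)·(2.0)³ / ((7.9)·(0.20)) = 0.81
Qp = 0.81 > Kp = 0.23, so the reverse reaction proceeds.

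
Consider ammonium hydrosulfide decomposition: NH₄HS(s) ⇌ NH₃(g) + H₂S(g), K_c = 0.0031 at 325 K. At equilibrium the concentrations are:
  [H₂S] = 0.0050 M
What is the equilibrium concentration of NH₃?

[NH₃] = 0.62 M

(NH₄HS is a pure solid — omitted from K_c.)
At equilibrium, K_c = [NH₃]·[H₂S] = 0.0031.
([NH₃])·(0.0050) = 0.0031
[NH₃] = 0.620 = 0.62 M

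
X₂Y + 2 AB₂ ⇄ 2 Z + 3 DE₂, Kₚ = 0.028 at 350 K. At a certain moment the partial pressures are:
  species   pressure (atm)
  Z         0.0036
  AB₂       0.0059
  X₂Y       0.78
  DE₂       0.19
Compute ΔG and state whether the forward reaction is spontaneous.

Qₚ = P(Z)²·P(DE₂)³ / (P(X₂Y)·P(AB₂)²) = (0.0036)²·(0.19)³ / ((0.78)·(0.0059)²) = 0.00327
ΔG = RT ln(Qₚ/Kₚ) = (8.314 J mol⁻¹ K⁻¹)(350 K) × ln(0.00327/0.028)
   = (2.910 kJ/mol)(-2.147) = -6.25 kJ/mol
ΔG < 0, so the forward reaction is spontaneous (proceeds forward).

ΔG = -6.25 kJ/mol; the forward reaction is spontaneous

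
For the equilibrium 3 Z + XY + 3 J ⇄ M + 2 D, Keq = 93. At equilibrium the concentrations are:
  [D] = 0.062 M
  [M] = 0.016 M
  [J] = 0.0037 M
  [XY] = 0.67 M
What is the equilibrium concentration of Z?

At equilibrium, Keq = [M]·[D]² / ([Z]³·[XY]·[J]³) = 93.
(0.016)·(0.062)² / (([Z])³·(0.67)·(0.0037)³) = 93
[Z]³ = 19.5 ⇒ [Z] = 2.7 M

[Z] = 2.7 M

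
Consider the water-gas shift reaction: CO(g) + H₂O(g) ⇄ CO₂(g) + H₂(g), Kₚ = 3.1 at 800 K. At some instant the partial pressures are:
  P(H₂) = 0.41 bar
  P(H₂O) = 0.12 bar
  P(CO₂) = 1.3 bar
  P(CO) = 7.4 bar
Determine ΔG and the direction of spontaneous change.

Qₚ = P(CO₂)·P(H₂) / (P(CO)·P(H₂O)) = (1.3)·(0.41) / ((7.4)·(0.12)) = 0.600
ΔG = RT ln(Qₚ/Kₚ) = (8.314 J mol⁻¹ K⁻¹)(800 K) × ln(0.600/3.1)
   = (6.651 kJ/mol)(-1.642) = -10.9 kJ/mol
ΔG < 0, so the forward reaction is spontaneous (proceeds forward).

ΔG = -10.9 kJ/mol; the forward reaction is spontaneous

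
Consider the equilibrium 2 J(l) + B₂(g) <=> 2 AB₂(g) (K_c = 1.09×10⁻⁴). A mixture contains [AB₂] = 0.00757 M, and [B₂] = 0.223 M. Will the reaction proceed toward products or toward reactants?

(J is a pure liquid — omitted from Q_c.)
Q_c = [AB₂]² / [B₂] = (0.00757)² / (0.223) = 2.57×10⁻⁴
Q_c = 2.57×10⁻⁴ > K_c = 1.09×10⁻⁴, so the reverse reaction proceeds.

in the reverse direction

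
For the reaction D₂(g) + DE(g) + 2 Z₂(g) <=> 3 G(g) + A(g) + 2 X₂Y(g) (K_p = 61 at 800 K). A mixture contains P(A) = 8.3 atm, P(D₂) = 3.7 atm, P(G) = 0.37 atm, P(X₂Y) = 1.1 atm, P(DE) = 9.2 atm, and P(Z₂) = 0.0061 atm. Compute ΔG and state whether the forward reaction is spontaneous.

ΔG = 12.5 kJ/mol; the forward reaction is non-spontaneous

Q_p = P(G)³·P(A)·P(X₂Y)² / (P(D₂)·P(DE)·P(Z₂)²) = (0.37)³·(8.3)·(1.1)² / ((3.7)·(9.2)·(0.0061)²) = 402
ΔG = RT ln(Q_p/K_p) = (8.314 J mol⁻¹ K⁻¹)(800 K) × ln(402/61)
   = (6.651 kJ/mol)(1.886) = 12.5 kJ/mol
ΔG > 0, so the forward reaction is non-spontaneous (proceeds in reverse).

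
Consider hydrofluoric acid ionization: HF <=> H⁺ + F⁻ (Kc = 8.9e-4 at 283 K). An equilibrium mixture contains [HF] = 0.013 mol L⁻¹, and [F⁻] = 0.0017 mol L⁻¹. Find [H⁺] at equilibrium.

At equilibrium, Kc = [H⁺]·[F⁻] / [HF] = 8.9e-4.
([H⁺])·(0.0017) / (0.013) = 8.9e-4
[H⁺] = 0.00681 = 0.0068 mol L⁻¹

[H⁺] = 0.0068 mol L⁻¹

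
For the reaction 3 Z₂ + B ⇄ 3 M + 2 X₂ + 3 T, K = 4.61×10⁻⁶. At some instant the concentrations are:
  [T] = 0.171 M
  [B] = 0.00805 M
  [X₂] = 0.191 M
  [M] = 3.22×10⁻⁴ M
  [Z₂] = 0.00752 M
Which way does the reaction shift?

toward products

Q = [M]³·[X₂]²·[T]³ / ([Z₂]³·[B]) = (3.22×10⁻⁴)³·(0.191)²·(0.171)³ / ((0.00752)³·(0.00805)) = 1.78×10⁻⁶
Q = 1.78×10⁻⁶ < K = 4.61×10⁻⁶, so the forward reaction proceeds.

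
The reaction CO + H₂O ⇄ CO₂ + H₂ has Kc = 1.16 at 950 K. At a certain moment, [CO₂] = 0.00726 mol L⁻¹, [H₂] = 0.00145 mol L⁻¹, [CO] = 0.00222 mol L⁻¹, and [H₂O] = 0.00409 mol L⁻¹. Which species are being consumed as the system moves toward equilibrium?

none (at equilibrium)

Qc = [CO₂]·[H₂] / ([CO]·[H₂O]) = (0.00726)·(0.00145) / ((0.00222)·(0.00409)) = 1.16
Qc = 1.16 = Kc; the system is at equilibrium.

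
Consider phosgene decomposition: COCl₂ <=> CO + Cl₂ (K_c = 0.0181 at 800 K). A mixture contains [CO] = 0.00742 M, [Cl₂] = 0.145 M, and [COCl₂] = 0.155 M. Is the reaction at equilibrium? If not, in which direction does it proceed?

Q_c = [CO]·[Cl₂] / [COCl₂] = (0.00742)·(0.145) / (0.155) = 0.00694
Q_c = 0.00694 < K_c = 0.0181, so the forward reaction proceeds.

toward products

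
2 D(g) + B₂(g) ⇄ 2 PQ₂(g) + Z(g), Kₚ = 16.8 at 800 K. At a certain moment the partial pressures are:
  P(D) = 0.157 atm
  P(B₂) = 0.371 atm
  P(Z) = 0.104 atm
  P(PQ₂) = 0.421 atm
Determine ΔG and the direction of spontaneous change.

ΔG = -14.1 kJ/mol; the forward reaction is spontaneous

Qₚ = P(PQ₂)²·P(Z) / (P(D)²·P(B₂)) = (0.421)²·(0.104) / ((0.157)²·(0.371)) = 2.02
ΔG = RT ln(Qₚ/Kₚ) = (8.314 J mol⁻¹ K⁻¹)(800 K) × ln(2.02/16.8)
   = (6.651 kJ/mol)(-2.118) = -14.1 kJ/mol
ΔG < 0, so the forward reaction is spontaneous (proceeds forward).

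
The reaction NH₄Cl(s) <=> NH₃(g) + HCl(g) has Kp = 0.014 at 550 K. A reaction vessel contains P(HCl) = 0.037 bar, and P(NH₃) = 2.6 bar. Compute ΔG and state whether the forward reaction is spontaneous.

(NH₄Cl is a pure solid — omitted from Qp.)
Qp = P(NH₃)·P(HCl) = (2.6)·(0.037) = 0.0962
ΔG = RT ln(Qp/Kp) = (8.314 J mol⁻¹ K⁻¹)(550 K) × ln(0.0962/0.014)
   = (4.573 kJ/mol)(1.927) = 8.81 kJ/mol
ΔG > 0, so the forward reaction is non-spontaneous (proceeds in reverse).

ΔG = 8.81 kJ/mol; the forward reaction is non-spontaneous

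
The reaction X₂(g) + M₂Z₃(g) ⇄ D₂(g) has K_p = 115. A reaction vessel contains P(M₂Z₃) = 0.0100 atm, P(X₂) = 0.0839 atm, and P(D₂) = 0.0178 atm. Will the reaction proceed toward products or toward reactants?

Q_p = P(D₂) / (P(X₂)·P(M₂Z₃)) = (0.0178) / ((0.0839)·(0.0100)) = 21.2
Q_p = 21.2 < K_p = 115, so the forward reaction proceeds.

forward (toward products)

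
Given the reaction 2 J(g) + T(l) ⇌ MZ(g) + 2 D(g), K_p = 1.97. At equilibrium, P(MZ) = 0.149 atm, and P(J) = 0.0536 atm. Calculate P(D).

P(D) = 0.195 atm

(T is a pure liquid — omitted from K_p.)
At equilibrium, K_p = P(MZ)·P(D)² / P(J)² = 1.97.
(0.149)·(P(D))² / (0.0536)² = 1.97
P(D)² = 0.0380 ⇒ P(D) = 0.195 atm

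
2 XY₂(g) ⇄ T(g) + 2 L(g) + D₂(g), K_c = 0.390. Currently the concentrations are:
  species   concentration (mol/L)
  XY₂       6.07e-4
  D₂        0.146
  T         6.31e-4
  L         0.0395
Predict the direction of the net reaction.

Q_c = [T]·[L]²·[D₂] / [XY₂]² = (6.31e-4)·(0.0395)²·(0.146) / (6.07e-4)² = 0.390
Q_c = 0.390 = K_c, so the system is already at equilibrium.

neither direction; the system is at equilibrium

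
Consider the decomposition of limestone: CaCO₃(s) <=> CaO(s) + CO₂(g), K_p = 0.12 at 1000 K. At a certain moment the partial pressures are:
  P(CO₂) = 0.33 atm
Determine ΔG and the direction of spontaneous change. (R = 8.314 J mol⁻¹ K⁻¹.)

ΔG = 8.41 kJ/mol; the forward reaction is non-spontaneous

(CaCO₃, CaO are pure solids — omitted from Q_p.)
Q_p = P(CO₂) = 0.330
ΔG = RT ln(Q_p/K_p) = (8.314 J mol⁻¹ K⁻¹)(1000 K) × ln(0.330/0.12)
   = (8.314 kJ/mol)(1.012) = 8.41 kJ/mol
ΔG > 0, so the forward reaction is non-spontaneous (proceeds in reverse).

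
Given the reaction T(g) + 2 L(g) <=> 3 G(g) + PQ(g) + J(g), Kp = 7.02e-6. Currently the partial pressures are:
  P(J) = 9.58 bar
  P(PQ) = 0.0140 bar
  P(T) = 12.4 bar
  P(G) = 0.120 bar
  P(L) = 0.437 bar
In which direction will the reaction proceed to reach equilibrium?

Qp = P(G)³·P(PQ)·P(J) / (P(T)·P(L)²) = (0.120)³·(0.0140)·(9.58) / ((12.4)·(0.437)²) = 9.79e-5
Qp = 9.79e-5 > Kp = 7.02e-6, so the reverse reaction proceeds.

in the reverse direction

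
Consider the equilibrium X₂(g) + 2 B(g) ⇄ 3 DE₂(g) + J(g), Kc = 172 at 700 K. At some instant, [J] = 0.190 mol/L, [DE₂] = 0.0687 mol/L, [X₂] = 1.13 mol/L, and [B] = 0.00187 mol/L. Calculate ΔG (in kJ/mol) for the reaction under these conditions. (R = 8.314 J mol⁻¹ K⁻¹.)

Qc = [DE₂]³·[J] / ([X₂]·[B]²) = (0.0687)³·(0.190) / ((1.13)·(0.00187)²) = 15.6
ΔG = RT ln(Qc/Kc) = (8.314 J mol⁻¹ K⁻¹)(700 K) × ln(15.6/172)
   = (5.820 kJ/mol)(-2.400) = -14.0 kJ/mol
ΔG < 0, so the forward reaction is spontaneous (proceeds forward).

ΔG = -14.0 kJ/mol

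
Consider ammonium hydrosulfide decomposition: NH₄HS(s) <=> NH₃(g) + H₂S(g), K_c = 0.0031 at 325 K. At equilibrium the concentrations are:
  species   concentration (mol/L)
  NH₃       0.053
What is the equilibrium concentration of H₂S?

(NH₄HS is a pure solid — omitted from K_c.)
At equilibrium, K_c = [NH₃]·[H₂S] = 0.0031.
(0.053)·([H₂S]) = 0.0031
[H₂S] = 0.0585 = 0.058 mol/L

[H₂S] = 0.058 mol/L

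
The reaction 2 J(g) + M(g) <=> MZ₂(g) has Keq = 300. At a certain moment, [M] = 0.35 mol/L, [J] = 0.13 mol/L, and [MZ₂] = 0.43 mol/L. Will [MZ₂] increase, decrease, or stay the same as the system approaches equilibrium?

Q = [MZ₂] / ([J]²·[M]) = (0.43) / ((0.13)²·(0.35)) = 73
Q = 73 < Keq = 300: net forward reaction.
MZ₂ is a product, so it increases.

increase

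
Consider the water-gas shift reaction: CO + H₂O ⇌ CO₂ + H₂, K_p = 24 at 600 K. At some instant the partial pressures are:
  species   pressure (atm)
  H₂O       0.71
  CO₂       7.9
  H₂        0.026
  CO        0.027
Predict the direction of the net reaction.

to the right

Q_p = P(CO₂)·P(H₂) / (P(CO)·P(H₂O)) = (7.9)·(0.026) / ((0.027)·(0.71)) = 11
Q_p = 11 < K_p = 24, so the forward reaction proceeds.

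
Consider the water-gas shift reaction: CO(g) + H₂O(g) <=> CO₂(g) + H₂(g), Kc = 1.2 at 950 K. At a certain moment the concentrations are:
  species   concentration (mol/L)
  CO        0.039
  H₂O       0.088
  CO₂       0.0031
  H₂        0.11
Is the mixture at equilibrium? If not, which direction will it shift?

no; Q < K, reaction proceeds forward

Qc = [CO₂]·[H₂] / ([CO]·[H₂O]) = (0.0031)·(0.11) / ((0.039)·(0.088)) = 0.099
Qc = 0.099 < Kc = 1.2: net forward reaction.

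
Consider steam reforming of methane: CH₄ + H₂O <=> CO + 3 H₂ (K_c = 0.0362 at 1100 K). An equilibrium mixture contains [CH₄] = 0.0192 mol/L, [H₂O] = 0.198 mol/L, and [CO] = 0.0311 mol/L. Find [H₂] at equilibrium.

At equilibrium, K_c = [CO]·[H₂]³ / ([CH₄]·[H₂O]) = 0.0362.
(0.0311)·([H₂])³ / ((0.0192)·(0.198)) = 0.0362
[H₂]³ = 0.00443 ⇒ [H₂] = 0.164 mol/L

[H₂] = 0.164 mol/L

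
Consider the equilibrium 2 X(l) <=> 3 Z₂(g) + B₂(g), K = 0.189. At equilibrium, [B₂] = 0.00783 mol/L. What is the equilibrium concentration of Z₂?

(X is a pure liquid — omitted from K.)
At equilibrium, K = [Z₂]³·[B₂] = 0.189.
([Z₂])³·(0.00783) = 0.189
[Z₂]³ = 24.1 ⇒ [Z₂] = 2.89 mol/L

[Z₂] = 2.89 mol/L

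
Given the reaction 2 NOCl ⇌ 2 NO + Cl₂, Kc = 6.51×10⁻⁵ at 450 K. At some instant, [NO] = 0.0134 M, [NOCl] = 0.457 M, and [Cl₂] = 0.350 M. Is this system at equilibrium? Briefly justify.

Qc = [NO]²·[Cl₂] / [NOCl]² = (0.0134)²·(0.350) / (0.457)² = 3.01×10⁻⁴
Qc = 3.01×10⁻⁴ > Kc = 6.51×10⁻⁵: net reverse reaction.

no; Q > K, reaction proceeds in reverse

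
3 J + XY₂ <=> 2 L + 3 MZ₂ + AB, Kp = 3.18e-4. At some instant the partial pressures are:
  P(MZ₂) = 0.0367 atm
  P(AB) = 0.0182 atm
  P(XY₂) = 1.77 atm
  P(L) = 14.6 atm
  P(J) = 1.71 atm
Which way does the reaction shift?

in the forward direction

Qp = P(L)²·P(MZ₂)³·P(AB) / (P(J)³·P(XY₂)) = (14.6)²·(0.0367)³·(0.0182) / ((1.71)³·(1.77)) = 2.17e-5
Qp = 2.17e-5 < Kp = 3.18e-4, so the forward reaction proceeds.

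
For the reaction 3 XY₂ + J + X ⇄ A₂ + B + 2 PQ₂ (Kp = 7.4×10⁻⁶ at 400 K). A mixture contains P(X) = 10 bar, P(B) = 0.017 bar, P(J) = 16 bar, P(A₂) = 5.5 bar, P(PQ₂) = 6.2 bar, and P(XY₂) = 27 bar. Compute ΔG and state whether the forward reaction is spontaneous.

Qp = P(A₂)·P(B)·P(PQ₂)² / (P(XY₂)³·P(J)·P(X)) = (5.5)·(0.017)·(6.2)² / ((27)³·(16)·(10)) = 1.14×10⁻⁶
ΔG = RT ln(Qp/Kp) = (8.314 J mol⁻¹ K⁻¹)(400 K) × ln(1.14×10⁻⁶/7.4×10⁻⁶)
   = (3.326 kJ/mol)(-1.870) = -6.22 kJ/mol
ΔG < 0, so the forward reaction is spontaneous (proceeds forward).

ΔG = -6.22 kJ/mol; the forward reaction is spontaneous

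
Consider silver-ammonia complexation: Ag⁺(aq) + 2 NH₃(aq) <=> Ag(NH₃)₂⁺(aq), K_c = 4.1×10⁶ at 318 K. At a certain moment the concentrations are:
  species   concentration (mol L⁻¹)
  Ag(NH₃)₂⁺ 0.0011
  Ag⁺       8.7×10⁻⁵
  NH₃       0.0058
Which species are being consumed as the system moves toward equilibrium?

Q_c = [Ag(NH₃)₂⁺] / ([Ag⁺]·[NH₃]²) = (0.0011) / ((8.7×10⁻⁵)·(0.0058)²) = 3.8×10⁵
Q_c = 3.8×10⁵ < K_c = 4.1×10⁶: net forward reaction.

Ag⁺, NH₃ (reactants)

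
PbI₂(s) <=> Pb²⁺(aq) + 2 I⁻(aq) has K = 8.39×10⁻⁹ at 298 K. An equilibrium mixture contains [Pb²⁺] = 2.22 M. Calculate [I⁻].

(PbI₂ is a pure solid — omitted from K.)
At equilibrium, K = [Pb²⁺]·[I⁻]² = 8.39×10⁻⁹.
(2.22)·([I⁻])² = 8.39×10⁻⁹
[I⁻]² = 3.78×10⁻⁹ ⇒ [I⁻] = 6.15×10⁻⁵ M

[I⁻] = 6.15×10⁻⁵ M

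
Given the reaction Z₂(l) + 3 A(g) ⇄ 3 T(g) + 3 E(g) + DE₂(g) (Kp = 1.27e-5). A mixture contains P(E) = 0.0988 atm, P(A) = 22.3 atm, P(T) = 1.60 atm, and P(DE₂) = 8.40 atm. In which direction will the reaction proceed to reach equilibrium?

(Z₂ is a pure liquid — omitted from Qp.)
Qp = P(T)³·P(E)³·P(DE₂) / P(A)³ = (1.60)³·(0.0988)³·(8.40) / (22.3)³ = 2.99e-6
Qp = 2.99e-6 < Kp = 1.27e-5, so the forward reaction proceeds.

toward products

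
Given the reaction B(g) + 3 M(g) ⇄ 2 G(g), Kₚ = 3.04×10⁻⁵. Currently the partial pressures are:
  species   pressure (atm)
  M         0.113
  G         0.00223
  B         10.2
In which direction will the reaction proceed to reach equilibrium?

to the left

Qₚ = P(G)² / (P(B)·P(M)³) = (0.00223)² / ((10.2)·(0.113)³) = 3.38×10⁻⁴
Qₚ = 3.38×10⁻⁴ > Kₚ = 3.04×10⁻⁵, so the reverse reaction proceeds.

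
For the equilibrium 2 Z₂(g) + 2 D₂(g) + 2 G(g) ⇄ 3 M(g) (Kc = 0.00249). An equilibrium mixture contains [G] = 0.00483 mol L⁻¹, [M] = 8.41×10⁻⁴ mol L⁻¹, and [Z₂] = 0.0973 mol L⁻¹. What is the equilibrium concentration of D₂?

At equilibrium, Kc = [M]³ / ([Z₂]²·[D₂]²·[G]²) = 0.00249.
(8.41×10⁻⁴)³ / ((0.0973)²·([D₂])²·(0.00483)²) = 0.00249
[D₂]² = 1.08 ⇒ [D₂] = 1.04 mol L⁻¹

[D₂] = 1.04 mol L⁻¹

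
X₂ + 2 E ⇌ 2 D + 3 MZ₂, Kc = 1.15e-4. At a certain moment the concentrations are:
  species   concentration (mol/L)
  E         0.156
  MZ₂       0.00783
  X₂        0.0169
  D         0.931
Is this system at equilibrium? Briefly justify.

no; Q > K, reaction proceeds in reverse

Qc = [D]²·[MZ₂]³ / ([X₂]·[E]²) = (0.931)²·(0.00783)³ / ((0.0169)·(0.156)²) = 0.00101
Qc = 0.00101 > Kc = 1.15e-4: net reverse reaction.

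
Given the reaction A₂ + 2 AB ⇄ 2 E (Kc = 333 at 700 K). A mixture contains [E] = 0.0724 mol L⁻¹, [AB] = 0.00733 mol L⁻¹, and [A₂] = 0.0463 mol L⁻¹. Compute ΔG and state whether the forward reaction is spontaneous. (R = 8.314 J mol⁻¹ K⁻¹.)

Qc = [E]² / ([A₂]·[AB]²) = (0.0724)² / ((0.0463)·(0.00733)²) = 2110
ΔG = RT ln(Qc/Kc) = (8.314 J mol⁻¹ K⁻¹)(700 K) × ln(2110/333)
   = (5.820 kJ/mol)(1.846) = 10.7 kJ/mol
ΔG > 0, so the forward reaction is non-spontaneous (proceeds in reverse).

ΔG = 10.7 kJ/mol; the forward reaction is non-spontaneous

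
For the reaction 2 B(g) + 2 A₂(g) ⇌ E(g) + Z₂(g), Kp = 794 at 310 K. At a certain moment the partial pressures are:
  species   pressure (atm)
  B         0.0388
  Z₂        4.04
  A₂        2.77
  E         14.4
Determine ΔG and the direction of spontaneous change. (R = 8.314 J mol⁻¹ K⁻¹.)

ΔG = 4.76 kJ/mol; the forward reaction is non-spontaneous

Qp = P(E)·P(Z₂) / (P(B)²·P(A₂)²) = (14.4)·(4.04) / ((0.0388)²·(2.77)²) = 5040
ΔG = RT ln(Qp/Kp) = (8.314 J mol⁻¹ K⁻¹)(310 K) × ln(5040/794)
   = (2.577 kJ/mol)(1.848) = 4.76 kJ/mol
ΔG > 0, so the forward reaction is non-spontaneous (proceeds in reverse).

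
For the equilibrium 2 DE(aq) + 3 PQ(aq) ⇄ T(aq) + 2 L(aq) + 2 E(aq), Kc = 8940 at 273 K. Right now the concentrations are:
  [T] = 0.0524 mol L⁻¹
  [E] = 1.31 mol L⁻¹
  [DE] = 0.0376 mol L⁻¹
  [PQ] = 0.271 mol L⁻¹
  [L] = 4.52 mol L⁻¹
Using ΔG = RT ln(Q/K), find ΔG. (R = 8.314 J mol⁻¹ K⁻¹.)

Qc = [T]·[L]²·[E]² / ([DE]²·[PQ]³) = (0.0524)·(4.52)²·(1.31)² / ((0.0376)²·(0.271)³) = 65300
ΔG = RT ln(Qc/Kc) = (8.314 J mol⁻¹ K⁻¹)(273 K) × ln(65300/8940)
   = (2.270 kJ/mol)(1.988) = 4.51 kJ/mol
ΔG > 0, so the forward reaction is non-spontaneous (proceeds in reverse).

ΔG = 4.51 kJ/mol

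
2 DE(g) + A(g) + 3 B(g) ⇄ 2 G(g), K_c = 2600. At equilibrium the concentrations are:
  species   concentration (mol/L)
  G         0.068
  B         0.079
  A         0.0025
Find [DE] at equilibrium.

At equilibrium, K_c = [G]² / ([DE]²·[A]·[B]³) = 2600.
(0.068)² / (([DE])²·(0.0025)·(0.079)³) = 2600
[DE]² = 1.44 ⇒ [DE] = 1.2 mol/L

[DE] = 1.2 mol/L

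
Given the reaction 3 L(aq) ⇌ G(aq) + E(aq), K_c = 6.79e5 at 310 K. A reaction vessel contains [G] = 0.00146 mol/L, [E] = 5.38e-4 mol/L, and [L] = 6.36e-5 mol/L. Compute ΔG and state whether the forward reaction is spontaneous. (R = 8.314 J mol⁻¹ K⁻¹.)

Q_c = [G]·[E] / [L]³ = (0.00146)·(5.38e-4) / (6.36e-5)³ = 3.05e6
ΔG = RT ln(Q_c/K_c) = (8.314 J mol⁻¹ K⁻¹)(310 K) × ln(3.05e6/6.79e5)
   = (2.577 kJ/mol)(1.502) = 3.87 kJ/mol
ΔG > 0, so the forward reaction is non-spontaneous (proceeds in reverse).

ΔG = 3.87 kJ/mol; the forward reaction is non-spontaneous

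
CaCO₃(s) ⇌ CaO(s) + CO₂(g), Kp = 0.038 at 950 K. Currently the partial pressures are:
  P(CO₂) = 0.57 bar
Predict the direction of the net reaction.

toward reactants

(CaCO₃, CaO are pure solids — omitted from Qp.)
Qp = P(CO₂) = 0.57
Qp = 0.57 > Kp = 0.038, so the reverse reaction proceeds.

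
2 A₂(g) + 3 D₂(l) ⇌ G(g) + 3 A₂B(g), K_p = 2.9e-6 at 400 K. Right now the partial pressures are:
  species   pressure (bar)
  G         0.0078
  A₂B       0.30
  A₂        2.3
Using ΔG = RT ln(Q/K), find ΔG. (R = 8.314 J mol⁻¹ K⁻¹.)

(D₂ is a pure liquid — omitted from Q_p.)
Q_p = P(G)·P(A₂B)³ / P(A₂)² = (0.0078)·(0.30)³ / (2.3)² = 3.98e-5
ΔG = RT ln(Q_p/K_p) = (8.314 J mol⁻¹ K⁻¹)(400 K) × ln(3.98e-5/2.9e-6)
   = (3.326 kJ/mol)(2.619) = 8.71 kJ/mol
ΔG > 0, so the forward reaction is non-spontaneous (proceeds in reverse).

ΔG = 8.71 kJ/mol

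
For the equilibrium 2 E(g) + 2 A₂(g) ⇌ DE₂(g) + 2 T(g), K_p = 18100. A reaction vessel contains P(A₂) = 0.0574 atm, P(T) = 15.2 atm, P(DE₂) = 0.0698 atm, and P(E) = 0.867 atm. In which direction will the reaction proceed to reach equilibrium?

to the right

Q_p = P(DE₂)·P(T)² / (P(E)²·P(A₂)²) = (0.0698)·(15.2)² / ((0.867)²·(0.0574)²) = 6510
Q_p = 6510 < K_p = 18100, so the forward reaction proceeds.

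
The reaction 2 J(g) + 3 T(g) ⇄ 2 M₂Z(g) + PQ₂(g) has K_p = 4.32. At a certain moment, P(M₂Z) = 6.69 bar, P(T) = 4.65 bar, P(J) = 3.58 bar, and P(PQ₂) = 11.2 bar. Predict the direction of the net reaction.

Q_p = P(M₂Z)²·P(PQ₂) / (P(J)²·P(T)³) = (6.69)²·(11.2) / ((3.58)²·(4.65)³) = 0.389
Q_p = 0.389 < K_p = 4.32, so the forward reaction proceeds.

toward products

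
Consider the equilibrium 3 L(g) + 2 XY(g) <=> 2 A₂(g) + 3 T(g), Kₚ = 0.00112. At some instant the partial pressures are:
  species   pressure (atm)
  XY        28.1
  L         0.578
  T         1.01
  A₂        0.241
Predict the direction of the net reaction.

Qₚ = P(A₂)²·P(T)³ / (P(L)³·P(XY)²) = (0.241)²·(1.01)³ / ((0.578)³·(28.1)²) = 3.92×10⁻⁴
Qₚ = 3.92×10⁻⁴ < Kₚ = 0.00112, so the forward reaction proceeds.

to the right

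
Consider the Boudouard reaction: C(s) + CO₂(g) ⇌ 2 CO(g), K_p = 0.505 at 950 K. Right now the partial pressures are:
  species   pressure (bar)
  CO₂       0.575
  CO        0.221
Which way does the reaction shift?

forward (toward products)

(C is a pure solid — omitted from Q_p.)
Q_p = P(CO)² / P(CO₂) = (0.221)² / (0.575) = 0.0849
Q_p = 0.0849 < K_p = 0.505, so the forward reaction proceeds.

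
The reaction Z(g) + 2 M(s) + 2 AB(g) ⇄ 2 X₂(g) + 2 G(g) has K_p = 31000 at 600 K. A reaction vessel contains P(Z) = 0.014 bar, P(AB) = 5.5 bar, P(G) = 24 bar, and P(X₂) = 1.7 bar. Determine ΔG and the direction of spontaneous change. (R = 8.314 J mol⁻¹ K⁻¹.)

ΔG = -10.3 kJ/mol; the forward reaction is spontaneous

(M is a pure solid — omitted from Q_p.)
Q_p = P(X₂)²·P(G)² / (P(Z)·P(AB)²) = (1.7)²·(24)² / ((0.014)·(5.5)²) = 3930
ΔG = RT ln(Q_p/K_p) = (8.314 J mol⁻¹ K⁻¹)(600 K) × ln(3930/31000)
   = (4.988 kJ/mol)(-2.065) = -10.3 kJ/mol
ΔG < 0, so the forward reaction is spontaneous (proceeds forward).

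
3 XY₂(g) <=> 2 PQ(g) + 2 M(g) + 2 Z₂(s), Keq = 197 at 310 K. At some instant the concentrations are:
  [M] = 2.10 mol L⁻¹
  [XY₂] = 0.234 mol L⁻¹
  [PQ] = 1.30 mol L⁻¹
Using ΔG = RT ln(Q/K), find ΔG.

(Z₂ is a pure solid — omitted from Q.)
Q = [PQ]²·[M]² / [XY₂]³ = (1.30)²·(2.10)² / (0.234)³ = 582
ΔG = RT ln(Q/Keq) = (8.314 J mol⁻¹ K⁻¹)(310 K) × ln(582/197)
   = (2.577 kJ/mol)(1.083) = 2.79 kJ/mol
ΔG > 0, so the forward reaction is non-spontaneous (proceeds in reverse).

ΔG = 2.79 kJ/mol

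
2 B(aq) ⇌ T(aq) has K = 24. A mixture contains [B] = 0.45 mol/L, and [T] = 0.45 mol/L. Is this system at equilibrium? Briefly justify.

no; Q < K, reaction proceeds forward

Q = [T] / [B]² = (0.45) / (0.45)² = 2.2
Q = 2.2 < K = 24: net forward reaction.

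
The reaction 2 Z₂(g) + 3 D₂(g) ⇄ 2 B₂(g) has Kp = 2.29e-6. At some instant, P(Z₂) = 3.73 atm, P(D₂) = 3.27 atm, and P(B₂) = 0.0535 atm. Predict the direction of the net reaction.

toward reactants

Qp = P(B₂)² / (P(Z₂)²·P(D₂)³) = (0.0535)² / ((3.73)²·(3.27)³) = 5.88e-6
Qp = 5.88e-6 > Kp = 2.29e-6, so the reverse reaction proceeds.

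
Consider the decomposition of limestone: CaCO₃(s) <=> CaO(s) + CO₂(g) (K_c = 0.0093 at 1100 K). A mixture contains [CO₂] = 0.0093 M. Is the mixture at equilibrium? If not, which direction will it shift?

yes, at equilibrium

(CaCO₃, CaO are pure solids — omitted from Q_c.)
Q_c = [CO₂] = 0.0093
Q_c = 0.0093 = K_c; the system is at equilibrium.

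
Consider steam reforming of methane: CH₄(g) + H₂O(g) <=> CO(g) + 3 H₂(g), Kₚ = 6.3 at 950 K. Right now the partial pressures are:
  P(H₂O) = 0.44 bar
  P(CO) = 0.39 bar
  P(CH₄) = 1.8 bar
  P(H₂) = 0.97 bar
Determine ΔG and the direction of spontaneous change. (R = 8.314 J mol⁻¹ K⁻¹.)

ΔG = -20.9 kJ/mol; the forward reaction is spontaneous

Qₚ = P(CO)·P(H₂)³ / (P(CH₄)·P(H₂O)) = (0.39)·(0.97)³ / ((1.8)·(0.44)) = 0.449
ΔG = RT ln(Qₚ/Kₚ) = (8.314 J mol⁻¹ K⁻¹)(950 K) × ln(0.449/6.3)
   = (7.898 kJ/mol)(-2.641) = -20.9 kJ/mol
ΔG < 0, so the forward reaction is spontaneous (proceeds forward).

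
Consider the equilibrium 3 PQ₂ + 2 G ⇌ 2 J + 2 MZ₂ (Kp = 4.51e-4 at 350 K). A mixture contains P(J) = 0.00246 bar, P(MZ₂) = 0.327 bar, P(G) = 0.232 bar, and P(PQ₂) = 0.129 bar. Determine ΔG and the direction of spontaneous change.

ΔG = 7.33 kJ/mol; the forward reaction is non-spontaneous

Qp = P(J)²·P(MZ₂)² / (P(PQ₂)³·P(G)²) = (0.00246)²·(0.327)² / ((0.129)³·(0.232)²) = 0.00560
ΔG = RT ln(Qp/Kp) = (8.314 J mol⁻¹ K⁻¹)(350 K) × ln(0.00560/4.51e-4)
   = (2.910 kJ/mol)(2.519) = 7.33 kJ/mol
ΔG > 0, so the forward reaction is non-spontaneous (proceeds in reverse).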